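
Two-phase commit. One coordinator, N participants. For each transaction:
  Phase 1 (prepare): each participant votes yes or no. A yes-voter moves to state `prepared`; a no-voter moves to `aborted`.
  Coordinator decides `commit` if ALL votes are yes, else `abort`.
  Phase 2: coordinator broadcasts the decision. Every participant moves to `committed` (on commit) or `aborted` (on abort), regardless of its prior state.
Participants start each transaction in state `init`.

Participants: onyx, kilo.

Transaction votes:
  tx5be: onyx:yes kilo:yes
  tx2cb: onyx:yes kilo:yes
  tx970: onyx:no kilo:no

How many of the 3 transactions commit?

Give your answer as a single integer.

Answer: 2

Derivation:
tx5be: all yes -> commit (commits=1)
tx2cb: all yes -> commit (commits=2)
tx970: no from onyx, kilo -> abort (commits=2)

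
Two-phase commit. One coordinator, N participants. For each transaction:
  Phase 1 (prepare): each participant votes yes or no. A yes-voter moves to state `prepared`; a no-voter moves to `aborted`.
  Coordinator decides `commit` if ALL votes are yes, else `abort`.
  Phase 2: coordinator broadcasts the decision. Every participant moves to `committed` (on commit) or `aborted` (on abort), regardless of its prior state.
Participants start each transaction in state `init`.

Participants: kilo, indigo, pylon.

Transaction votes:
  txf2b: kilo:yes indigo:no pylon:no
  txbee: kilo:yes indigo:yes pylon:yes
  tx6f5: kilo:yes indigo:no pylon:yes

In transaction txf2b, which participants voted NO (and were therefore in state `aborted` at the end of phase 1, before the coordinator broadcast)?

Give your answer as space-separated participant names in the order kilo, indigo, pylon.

Answer: indigo pylon

Derivation:
Txn txf2b phase 1: kilo yes -> prepared; indigo no -> aborted; pylon no -> aborted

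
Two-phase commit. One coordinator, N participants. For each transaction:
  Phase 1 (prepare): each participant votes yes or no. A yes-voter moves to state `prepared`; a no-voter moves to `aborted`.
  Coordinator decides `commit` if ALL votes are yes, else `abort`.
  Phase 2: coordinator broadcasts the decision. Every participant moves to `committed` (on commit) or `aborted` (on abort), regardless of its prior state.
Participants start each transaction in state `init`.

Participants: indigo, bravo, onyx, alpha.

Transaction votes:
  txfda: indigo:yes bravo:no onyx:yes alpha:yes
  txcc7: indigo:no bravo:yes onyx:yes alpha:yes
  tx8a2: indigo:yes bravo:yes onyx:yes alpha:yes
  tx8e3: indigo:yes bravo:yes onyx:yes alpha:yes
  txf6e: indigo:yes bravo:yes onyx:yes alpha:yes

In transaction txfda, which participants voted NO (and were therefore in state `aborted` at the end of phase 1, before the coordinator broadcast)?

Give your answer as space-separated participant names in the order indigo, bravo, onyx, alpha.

Txn txfda phase 1: indigo yes -> prepared; bravo no -> aborted; onyx yes -> prepared; alpha yes -> prepared

Answer: bravo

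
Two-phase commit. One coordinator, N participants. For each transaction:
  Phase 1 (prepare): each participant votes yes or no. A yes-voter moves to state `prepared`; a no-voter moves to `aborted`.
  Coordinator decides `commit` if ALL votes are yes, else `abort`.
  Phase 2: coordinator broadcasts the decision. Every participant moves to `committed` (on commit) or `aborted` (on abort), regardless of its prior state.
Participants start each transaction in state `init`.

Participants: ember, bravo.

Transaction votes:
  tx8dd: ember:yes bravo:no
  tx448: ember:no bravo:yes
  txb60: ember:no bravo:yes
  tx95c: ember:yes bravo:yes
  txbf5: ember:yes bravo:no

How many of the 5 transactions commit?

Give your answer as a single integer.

Answer: 1

Derivation:
tx8dd: no from bravo -> abort (commits=0)
tx448: no from ember -> abort (commits=0)
txb60: no from ember -> abort (commits=0)
tx95c: all yes -> commit (commits=1)
txbf5: no from bravo -> abort (commits=1)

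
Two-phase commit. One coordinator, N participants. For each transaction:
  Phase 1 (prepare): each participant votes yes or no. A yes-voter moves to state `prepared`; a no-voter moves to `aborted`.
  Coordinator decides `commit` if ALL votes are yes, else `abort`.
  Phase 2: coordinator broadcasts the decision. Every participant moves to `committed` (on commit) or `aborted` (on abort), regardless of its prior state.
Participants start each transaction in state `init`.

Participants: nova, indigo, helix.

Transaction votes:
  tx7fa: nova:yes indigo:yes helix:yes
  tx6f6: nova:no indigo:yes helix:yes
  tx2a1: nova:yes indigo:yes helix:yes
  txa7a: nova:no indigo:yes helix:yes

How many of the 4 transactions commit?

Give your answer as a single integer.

tx7fa: all yes -> commit (commits=1)
tx6f6: no from nova -> abort (commits=1)
tx2a1: all yes -> commit (commits=2)
txa7a: no from nova -> abort (commits=2)

Answer: 2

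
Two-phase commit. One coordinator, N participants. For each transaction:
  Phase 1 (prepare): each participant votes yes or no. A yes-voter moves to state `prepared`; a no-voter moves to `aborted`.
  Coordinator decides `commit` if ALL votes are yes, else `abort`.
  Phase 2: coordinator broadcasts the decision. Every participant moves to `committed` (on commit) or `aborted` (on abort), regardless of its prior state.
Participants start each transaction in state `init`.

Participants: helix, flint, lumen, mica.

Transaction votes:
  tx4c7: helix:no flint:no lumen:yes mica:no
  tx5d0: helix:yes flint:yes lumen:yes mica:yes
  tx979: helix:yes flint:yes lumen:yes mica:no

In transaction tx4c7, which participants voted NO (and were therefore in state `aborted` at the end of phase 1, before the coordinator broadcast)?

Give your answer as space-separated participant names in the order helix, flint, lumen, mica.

Txn tx4c7 phase 1: helix no -> aborted; flint no -> aborted; lumen yes -> prepared; mica no -> aborted

Answer: helix flint mica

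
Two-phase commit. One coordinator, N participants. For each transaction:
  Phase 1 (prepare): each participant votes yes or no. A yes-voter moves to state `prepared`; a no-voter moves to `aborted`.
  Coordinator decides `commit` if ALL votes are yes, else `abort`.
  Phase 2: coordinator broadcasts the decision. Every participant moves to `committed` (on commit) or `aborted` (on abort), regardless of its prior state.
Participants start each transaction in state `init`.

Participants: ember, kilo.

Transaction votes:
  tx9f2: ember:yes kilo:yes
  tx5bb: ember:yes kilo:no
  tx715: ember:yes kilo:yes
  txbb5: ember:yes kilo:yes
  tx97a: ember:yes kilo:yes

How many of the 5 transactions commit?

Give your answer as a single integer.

tx9f2: all yes -> commit (commits=1)
tx5bb: no from kilo -> abort (commits=1)
tx715: all yes -> commit (commits=2)
txbb5: all yes -> commit (commits=3)
tx97a: all yes -> commit (commits=4)

Answer: 4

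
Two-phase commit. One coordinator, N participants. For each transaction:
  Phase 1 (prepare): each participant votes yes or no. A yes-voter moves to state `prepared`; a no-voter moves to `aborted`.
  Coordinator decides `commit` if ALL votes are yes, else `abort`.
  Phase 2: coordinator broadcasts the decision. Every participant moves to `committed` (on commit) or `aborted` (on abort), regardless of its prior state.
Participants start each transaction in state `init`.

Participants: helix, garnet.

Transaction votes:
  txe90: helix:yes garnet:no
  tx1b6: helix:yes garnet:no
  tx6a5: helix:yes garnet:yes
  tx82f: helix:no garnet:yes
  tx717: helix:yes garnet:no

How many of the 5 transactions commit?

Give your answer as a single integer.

txe90: no from garnet -> abort (commits=0)
tx1b6: no from garnet -> abort (commits=0)
tx6a5: all yes -> commit (commits=1)
tx82f: no from helix -> abort (commits=1)
tx717: no from garnet -> abort (commits=1)

Answer: 1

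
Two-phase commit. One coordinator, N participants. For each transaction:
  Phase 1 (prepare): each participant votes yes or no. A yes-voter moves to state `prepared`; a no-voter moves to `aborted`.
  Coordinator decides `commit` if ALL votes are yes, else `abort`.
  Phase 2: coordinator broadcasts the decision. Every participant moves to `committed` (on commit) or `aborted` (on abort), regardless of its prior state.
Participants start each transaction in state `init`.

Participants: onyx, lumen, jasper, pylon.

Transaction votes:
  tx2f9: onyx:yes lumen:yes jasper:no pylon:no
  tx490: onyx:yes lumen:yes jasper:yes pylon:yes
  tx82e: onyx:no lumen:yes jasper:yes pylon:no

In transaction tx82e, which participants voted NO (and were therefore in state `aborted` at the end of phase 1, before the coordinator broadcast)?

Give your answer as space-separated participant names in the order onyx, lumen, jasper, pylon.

Txn tx82e phase 1: onyx no -> aborted; lumen yes -> prepared; jasper yes -> prepared; pylon no -> aborted

Answer: onyx pylon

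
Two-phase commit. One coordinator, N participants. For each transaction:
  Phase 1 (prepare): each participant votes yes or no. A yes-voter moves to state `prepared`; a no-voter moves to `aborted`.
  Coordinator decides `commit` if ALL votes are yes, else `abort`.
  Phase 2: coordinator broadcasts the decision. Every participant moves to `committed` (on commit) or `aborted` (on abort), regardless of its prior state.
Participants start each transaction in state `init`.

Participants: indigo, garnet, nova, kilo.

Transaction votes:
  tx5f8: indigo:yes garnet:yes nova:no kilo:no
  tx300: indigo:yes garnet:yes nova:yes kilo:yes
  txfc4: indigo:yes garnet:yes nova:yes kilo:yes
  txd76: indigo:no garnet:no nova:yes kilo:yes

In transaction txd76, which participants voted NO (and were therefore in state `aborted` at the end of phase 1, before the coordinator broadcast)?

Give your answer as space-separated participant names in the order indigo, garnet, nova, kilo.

Txn txd76 phase 1: indigo no -> aborted; garnet no -> aborted; nova yes -> prepared; kilo yes -> prepared

Answer: indigo garnet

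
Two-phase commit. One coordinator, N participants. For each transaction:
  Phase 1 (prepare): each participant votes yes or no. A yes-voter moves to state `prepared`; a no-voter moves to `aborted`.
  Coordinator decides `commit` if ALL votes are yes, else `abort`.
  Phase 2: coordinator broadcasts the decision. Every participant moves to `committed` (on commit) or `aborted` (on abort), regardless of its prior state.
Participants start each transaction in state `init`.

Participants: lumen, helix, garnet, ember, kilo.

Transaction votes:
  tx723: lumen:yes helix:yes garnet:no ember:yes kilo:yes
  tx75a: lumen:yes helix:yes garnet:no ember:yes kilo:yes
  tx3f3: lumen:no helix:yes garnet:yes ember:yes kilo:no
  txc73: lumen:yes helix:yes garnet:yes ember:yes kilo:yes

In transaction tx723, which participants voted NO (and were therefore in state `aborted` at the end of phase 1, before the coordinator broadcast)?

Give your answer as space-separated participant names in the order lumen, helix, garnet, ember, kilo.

Txn tx723 phase 1: lumen yes -> prepared; helix yes -> prepared; garnet no -> aborted; ember yes -> prepared; kilo yes -> prepared

Answer: garnet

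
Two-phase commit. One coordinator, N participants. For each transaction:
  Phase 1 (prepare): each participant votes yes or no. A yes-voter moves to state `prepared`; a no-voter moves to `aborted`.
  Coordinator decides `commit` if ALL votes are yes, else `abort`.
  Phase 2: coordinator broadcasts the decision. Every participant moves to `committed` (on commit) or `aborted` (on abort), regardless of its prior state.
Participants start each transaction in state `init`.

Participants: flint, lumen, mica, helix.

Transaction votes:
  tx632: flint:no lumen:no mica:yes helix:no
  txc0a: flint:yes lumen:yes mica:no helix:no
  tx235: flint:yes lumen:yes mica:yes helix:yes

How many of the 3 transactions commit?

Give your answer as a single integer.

tx632: no from flint, lumen, helix -> abort (commits=0)
txc0a: no from mica, helix -> abort (commits=0)
tx235: all yes -> commit (commits=1)

Answer: 1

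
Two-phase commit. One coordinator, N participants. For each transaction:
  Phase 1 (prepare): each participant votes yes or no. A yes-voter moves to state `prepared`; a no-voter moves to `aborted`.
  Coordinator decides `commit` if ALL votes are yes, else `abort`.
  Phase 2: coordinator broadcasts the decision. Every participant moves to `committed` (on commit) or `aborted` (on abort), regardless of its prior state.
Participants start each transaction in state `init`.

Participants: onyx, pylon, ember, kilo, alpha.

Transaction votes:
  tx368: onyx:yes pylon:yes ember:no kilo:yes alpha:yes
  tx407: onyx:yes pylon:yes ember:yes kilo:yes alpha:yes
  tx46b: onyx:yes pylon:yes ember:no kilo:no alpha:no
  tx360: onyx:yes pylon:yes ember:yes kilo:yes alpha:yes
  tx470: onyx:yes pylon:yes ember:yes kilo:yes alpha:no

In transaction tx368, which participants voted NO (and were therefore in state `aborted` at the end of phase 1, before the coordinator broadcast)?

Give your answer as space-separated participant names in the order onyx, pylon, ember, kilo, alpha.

Txn tx368 phase 1: onyx yes -> prepared; pylon yes -> prepared; ember no -> aborted; kilo yes -> prepared; alpha yes -> prepared

Answer: ember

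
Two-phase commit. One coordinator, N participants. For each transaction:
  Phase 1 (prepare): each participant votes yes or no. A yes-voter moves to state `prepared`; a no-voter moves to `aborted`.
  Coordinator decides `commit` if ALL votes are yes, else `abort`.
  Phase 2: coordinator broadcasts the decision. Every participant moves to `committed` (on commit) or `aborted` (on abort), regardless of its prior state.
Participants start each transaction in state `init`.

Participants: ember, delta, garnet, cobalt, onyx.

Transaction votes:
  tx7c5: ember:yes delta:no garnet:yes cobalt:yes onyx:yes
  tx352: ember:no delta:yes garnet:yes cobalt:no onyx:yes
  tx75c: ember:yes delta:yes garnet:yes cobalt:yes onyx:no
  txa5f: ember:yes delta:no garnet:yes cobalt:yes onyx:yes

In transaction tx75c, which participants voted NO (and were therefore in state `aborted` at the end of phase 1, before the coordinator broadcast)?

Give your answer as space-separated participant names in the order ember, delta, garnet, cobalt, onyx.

Txn tx75c phase 1: ember yes -> prepared; delta yes -> prepared; garnet yes -> prepared; cobalt yes -> prepared; onyx no -> aborted

Answer: onyx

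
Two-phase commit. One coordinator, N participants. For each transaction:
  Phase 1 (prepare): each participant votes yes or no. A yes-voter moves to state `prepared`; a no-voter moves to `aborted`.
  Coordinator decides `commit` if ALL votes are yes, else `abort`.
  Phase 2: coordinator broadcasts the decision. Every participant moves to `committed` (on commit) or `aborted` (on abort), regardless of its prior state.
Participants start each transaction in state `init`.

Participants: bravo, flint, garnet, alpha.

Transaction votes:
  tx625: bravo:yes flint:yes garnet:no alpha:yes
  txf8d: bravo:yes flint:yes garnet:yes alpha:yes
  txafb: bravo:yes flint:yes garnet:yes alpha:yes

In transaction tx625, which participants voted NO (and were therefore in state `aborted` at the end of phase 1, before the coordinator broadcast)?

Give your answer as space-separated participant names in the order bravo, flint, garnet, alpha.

Txn tx625 phase 1: bravo yes -> prepared; flint yes -> prepared; garnet no -> aborted; alpha yes -> prepared

Answer: garnet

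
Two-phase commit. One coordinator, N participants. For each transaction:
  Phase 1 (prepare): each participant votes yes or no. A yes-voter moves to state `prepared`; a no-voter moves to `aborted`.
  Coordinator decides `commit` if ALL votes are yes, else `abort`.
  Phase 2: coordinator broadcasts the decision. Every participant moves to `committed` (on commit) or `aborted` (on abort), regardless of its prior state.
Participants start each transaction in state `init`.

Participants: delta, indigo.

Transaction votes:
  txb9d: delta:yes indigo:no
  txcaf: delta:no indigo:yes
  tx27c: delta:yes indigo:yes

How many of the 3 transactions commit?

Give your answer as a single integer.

txb9d: no from indigo -> abort (commits=0)
txcaf: no from delta -> abort (commits=0)
tx27c: all yes -> commit (commits=1)

Answer: 1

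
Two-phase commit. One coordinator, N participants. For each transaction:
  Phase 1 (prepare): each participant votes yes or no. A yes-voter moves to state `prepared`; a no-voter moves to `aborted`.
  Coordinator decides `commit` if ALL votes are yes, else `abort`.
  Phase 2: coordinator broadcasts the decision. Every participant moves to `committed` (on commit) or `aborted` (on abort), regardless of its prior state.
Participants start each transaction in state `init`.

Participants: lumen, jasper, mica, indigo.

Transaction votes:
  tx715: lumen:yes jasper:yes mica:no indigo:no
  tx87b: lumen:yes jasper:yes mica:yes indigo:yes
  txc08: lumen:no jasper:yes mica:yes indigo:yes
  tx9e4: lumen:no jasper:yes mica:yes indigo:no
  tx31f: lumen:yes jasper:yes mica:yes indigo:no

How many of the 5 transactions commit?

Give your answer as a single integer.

Answer: 1

Derivation:
tx715: no from mica, indigo -> abort (commits=0)
tx87b: all yes -> commit (commits=1)
txc08: no from lumen -> abort (commits=1)
tx9e4: no from lumen, indigo -> abort (commits=1)
tx31f: no from indigo -> abort (commits=1)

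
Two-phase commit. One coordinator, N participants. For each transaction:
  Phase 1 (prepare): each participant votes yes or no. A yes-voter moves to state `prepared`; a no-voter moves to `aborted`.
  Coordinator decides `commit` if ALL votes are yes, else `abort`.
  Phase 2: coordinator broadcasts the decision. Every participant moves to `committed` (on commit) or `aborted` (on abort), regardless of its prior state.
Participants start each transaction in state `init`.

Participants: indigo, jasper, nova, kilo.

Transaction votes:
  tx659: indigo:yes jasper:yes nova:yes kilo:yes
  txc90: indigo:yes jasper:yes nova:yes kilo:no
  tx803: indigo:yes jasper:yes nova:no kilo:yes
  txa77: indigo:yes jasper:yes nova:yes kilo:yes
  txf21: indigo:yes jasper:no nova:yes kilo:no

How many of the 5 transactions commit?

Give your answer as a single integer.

Answer: 2

Derivation:
tx659: all yes -> commit (commits=1)
txc90: no from kilo -> abort (commits=1)
tx803: no from nova -> abort (commits=1)
txa77: all yes -> commit (commits=2)
txf21: no from jasper, kilo -> abort (commits=2)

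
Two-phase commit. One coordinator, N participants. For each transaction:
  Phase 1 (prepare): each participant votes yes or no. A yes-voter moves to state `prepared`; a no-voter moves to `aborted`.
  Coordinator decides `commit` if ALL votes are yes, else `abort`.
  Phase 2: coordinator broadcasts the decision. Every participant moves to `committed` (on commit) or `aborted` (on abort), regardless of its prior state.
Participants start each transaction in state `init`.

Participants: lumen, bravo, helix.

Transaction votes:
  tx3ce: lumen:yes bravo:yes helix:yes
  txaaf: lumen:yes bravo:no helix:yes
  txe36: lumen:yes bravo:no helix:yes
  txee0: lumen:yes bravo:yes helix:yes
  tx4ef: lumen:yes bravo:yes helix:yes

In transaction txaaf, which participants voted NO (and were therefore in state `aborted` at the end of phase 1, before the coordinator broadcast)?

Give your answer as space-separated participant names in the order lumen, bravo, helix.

Answer: bravo

Derivation:
Txn txaaf phase 1: lumen yes -> prepared; bravo no -> aborted; helix yes -> prepared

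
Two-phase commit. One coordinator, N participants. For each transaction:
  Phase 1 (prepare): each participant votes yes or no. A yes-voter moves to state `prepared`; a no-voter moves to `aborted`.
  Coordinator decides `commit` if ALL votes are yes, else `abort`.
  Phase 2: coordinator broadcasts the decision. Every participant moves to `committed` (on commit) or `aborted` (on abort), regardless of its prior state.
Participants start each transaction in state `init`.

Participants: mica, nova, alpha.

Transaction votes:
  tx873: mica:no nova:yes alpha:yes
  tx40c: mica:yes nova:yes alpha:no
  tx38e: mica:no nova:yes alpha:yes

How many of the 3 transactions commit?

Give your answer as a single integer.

tx873: no from mica -> abort (commits=0)
tx40c: no from alpha -> abort (commits=0)
tx38e: no from mica -> abort (commits=0)

Answer: 0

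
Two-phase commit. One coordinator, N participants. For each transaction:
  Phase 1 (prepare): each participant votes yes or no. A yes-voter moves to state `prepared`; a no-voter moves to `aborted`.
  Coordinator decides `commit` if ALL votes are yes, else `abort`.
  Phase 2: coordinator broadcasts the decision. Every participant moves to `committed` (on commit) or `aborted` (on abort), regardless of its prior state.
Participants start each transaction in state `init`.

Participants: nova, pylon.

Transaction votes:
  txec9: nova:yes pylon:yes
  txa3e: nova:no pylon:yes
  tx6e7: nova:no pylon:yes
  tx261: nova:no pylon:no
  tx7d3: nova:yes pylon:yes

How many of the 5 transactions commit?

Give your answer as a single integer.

Answer: 2

Derivation:
txec9: all yes -> commit (commits=1)
txa3e: no from nova -> abort (commits=1)
tx6e7: no from nova -> abort (commits=1)
tx261: no from nova, pylon -> abort (commits=1)
tx7d3: all yes -> commit (commits=2)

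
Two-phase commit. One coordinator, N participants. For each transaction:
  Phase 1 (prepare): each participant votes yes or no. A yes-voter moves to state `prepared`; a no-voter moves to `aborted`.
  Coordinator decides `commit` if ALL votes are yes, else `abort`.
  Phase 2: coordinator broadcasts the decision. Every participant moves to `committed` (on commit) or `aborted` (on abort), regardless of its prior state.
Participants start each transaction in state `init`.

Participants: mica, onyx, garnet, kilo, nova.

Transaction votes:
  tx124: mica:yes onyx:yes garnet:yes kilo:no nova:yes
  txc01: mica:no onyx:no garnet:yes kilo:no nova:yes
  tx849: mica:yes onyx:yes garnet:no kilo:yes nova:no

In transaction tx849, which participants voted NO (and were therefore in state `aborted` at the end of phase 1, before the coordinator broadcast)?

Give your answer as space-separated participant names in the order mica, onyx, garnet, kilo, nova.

Answer: garnet nova

Derivation:
Txn tx849 phase 1: mica yes -> prepared; onyx yes -> prepared; garnet no -> aborted; kilo yes -> prepared; nova no -> aborted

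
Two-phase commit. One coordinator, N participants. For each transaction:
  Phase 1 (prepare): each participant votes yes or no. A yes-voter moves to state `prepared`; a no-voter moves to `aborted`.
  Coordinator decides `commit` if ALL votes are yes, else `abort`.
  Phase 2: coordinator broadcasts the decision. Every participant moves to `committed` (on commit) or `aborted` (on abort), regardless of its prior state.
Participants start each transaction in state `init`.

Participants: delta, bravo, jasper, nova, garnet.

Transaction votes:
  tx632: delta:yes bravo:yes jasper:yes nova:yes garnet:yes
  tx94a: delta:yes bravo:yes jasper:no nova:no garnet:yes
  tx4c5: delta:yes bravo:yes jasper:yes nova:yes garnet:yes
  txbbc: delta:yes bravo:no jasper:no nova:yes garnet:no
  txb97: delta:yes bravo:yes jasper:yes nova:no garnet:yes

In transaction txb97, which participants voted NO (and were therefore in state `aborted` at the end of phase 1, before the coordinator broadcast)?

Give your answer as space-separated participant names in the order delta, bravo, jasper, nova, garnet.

Answer: nova

Derivation:
Txn txb97 phase 1: delta yes -> prepared; bravo yes -> prepared; jasper yes -> prepared; nova no -> aborted; garnet yes -> prepared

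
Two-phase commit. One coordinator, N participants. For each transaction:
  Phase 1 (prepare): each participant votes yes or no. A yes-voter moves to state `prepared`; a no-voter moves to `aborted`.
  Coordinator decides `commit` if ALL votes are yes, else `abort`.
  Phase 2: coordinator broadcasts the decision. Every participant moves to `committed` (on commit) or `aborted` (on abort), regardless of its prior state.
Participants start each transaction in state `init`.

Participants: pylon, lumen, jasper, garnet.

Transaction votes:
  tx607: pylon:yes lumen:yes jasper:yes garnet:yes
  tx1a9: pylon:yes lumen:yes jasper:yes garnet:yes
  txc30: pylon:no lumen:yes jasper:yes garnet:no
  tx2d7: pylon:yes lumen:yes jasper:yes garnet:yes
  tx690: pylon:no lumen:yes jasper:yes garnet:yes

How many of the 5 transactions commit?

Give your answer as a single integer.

Answer: 3

Derivation:
tx607: all yes -> commit (commits=1)
tx1a9: all yes -> commit (commits=2)
txc30: no from pylon, garnet -> abort (commits=2)
tx2d7: all yes -> commit (commits=3)
tx690: no from pylon -> abort (commits=3)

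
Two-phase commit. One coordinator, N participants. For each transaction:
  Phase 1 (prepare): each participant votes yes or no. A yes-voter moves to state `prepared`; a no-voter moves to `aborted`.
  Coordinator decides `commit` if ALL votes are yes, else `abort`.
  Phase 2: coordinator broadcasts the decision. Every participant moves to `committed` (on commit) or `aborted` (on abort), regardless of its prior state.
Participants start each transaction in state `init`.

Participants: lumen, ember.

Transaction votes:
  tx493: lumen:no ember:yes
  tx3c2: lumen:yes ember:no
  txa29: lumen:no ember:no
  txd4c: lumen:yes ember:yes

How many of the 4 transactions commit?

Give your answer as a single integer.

tx493: no from lumen -> abort (commits=0)
tx3c2: no from ember -> abort (commits=0)
txa29: no from lumen, ember -> abort (commits=0)
txd4c: all yes -> commit (commits=1)

Answer: 1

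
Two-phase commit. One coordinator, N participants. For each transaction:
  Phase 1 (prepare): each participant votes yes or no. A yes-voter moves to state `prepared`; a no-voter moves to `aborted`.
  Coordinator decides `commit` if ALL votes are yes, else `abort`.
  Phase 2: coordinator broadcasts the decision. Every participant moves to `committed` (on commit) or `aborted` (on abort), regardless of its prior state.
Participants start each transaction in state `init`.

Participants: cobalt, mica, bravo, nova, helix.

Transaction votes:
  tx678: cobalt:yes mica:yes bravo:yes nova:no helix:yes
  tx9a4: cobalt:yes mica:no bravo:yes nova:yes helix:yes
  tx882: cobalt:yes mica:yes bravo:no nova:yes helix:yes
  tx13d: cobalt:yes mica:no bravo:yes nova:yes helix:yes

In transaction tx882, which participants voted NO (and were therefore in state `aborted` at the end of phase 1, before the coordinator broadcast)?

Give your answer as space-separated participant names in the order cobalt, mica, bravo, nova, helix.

Txn tx882 phase 1: cobalt yes -> prepared; mica yes -> prepared; bravo no -> aborted; nova yes -> prepared; helix yes -> prepared

Answer: bravo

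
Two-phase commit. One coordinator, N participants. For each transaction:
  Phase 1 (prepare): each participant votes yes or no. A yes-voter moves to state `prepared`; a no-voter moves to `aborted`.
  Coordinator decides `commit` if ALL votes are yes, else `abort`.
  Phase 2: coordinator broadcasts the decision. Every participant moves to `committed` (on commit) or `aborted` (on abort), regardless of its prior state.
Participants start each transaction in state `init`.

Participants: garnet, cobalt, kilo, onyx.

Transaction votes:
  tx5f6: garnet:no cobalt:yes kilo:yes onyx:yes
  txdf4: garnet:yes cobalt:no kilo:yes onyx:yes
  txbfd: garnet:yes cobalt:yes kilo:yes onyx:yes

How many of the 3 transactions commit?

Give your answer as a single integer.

tx5f6: no from garnet -> abort (commits=0)
txdf4: no from cobalt -> abort (commits=0)
txbfd: all yes -> commit (commits=1)

Answer: 1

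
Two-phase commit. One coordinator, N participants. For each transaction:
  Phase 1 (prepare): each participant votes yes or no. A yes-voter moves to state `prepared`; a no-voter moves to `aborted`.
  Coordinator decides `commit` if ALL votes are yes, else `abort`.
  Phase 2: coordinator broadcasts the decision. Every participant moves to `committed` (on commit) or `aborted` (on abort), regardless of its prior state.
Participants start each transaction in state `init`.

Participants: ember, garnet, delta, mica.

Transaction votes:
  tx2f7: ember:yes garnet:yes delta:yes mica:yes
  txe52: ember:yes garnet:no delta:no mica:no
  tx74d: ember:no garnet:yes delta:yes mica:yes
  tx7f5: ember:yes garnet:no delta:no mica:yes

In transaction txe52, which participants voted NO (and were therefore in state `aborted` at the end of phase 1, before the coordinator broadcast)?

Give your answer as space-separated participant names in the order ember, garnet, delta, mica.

Answer: garnet delta mica

Derivation:
Txn txe52 phase 1: ember yes -> prepared; garnet no -> aborted; delta no -> aborted; mica no -> aborted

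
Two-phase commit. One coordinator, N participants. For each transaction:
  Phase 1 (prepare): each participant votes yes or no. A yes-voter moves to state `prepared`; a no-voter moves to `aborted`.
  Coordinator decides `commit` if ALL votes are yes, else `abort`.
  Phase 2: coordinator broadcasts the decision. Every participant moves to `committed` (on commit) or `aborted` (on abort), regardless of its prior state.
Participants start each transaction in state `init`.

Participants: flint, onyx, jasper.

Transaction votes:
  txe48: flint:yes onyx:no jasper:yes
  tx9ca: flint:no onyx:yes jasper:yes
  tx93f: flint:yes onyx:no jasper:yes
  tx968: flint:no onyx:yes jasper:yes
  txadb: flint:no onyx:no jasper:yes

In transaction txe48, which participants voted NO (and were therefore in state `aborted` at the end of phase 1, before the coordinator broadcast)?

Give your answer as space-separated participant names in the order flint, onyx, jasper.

Answer: onyx

Derivation:
Txn txe48 phase 1: flint yes -> prepared; onyx no -> aborted; jasper yes -> prepared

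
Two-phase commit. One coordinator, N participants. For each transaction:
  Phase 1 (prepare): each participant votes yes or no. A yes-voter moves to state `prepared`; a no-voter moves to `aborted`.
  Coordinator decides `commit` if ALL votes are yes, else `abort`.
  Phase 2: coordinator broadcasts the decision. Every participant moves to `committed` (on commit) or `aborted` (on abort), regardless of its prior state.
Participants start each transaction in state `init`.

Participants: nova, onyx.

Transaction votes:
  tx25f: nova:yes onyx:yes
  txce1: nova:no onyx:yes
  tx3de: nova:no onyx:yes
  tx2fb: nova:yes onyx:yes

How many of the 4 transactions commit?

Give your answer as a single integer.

Answer: 2

Derivation:
tx25f: all yes -> commit (commits=1)
txce1: no from nova -> abort (commits=1)
tx3de: no from nova -> abort (commits=1)
tx2fb: all yes -> commit (commits=2)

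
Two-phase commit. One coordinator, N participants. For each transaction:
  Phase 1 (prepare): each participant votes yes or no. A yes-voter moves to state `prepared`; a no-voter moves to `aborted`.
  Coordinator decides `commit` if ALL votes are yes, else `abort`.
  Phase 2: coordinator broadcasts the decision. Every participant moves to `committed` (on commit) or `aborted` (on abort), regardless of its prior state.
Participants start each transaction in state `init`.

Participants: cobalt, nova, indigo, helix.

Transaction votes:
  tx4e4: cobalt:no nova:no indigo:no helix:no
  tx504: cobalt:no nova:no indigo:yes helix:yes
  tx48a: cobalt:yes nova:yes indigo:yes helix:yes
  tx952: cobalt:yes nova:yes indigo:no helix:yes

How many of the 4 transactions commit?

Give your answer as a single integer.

tx4e4: no from cobalt, nova, indigo, helix -> abort (commits=0)
tx504: no from cobalt, nova -> abort (commits=0)
tx48a: all yes -> commit (commits=1)
tx952: no from indigo -> abort (commits=1)

Answer: 1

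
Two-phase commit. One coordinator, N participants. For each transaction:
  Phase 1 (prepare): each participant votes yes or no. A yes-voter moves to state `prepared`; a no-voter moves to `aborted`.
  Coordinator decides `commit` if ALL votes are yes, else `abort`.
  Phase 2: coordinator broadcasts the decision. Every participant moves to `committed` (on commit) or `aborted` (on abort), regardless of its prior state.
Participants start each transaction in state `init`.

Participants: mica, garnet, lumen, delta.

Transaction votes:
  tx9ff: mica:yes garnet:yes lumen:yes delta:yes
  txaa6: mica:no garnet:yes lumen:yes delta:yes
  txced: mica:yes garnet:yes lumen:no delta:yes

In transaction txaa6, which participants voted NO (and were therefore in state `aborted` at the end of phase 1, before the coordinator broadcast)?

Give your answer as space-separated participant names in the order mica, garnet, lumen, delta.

Txn txaa6 phase 1: mica no -> aborted; garnet yes -> prepared; lumen yes -> prepared; delta yes -> prepared

Answer: mica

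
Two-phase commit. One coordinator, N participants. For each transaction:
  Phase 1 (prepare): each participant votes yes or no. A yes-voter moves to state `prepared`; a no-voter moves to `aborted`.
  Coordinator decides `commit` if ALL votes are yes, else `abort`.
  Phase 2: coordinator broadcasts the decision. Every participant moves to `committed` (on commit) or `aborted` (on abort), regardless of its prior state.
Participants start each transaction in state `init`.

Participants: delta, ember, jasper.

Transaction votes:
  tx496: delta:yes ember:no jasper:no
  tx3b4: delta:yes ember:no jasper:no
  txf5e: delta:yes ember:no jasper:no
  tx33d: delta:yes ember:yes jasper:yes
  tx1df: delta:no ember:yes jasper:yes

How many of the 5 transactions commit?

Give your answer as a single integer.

Answer: 1

Derivation:
tx496: no from ember, jasper -> abort (commits=0)
tx3b4: no from ember, jasper -> abort (commits=0)
txf5e: no from ember, jasper -> abort (commits=0)
tx33d: all yes -> commit (commits=1)
tx1df: no from delta -> abort (commits=1)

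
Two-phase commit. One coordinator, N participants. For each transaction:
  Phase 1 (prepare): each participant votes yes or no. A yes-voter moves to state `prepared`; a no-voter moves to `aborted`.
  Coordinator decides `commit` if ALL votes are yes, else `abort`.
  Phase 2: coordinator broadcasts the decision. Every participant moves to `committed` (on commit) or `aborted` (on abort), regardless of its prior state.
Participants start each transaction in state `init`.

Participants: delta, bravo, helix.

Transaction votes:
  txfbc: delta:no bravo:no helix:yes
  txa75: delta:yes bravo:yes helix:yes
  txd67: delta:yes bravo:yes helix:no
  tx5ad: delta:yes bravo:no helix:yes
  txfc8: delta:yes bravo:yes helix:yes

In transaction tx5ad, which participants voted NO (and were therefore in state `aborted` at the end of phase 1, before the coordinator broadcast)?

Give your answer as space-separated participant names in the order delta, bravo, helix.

Txn tx5ad phase 1: delta yes -> prepared; bravo no -> aborted; helix yes -> prepared

Answer: bravo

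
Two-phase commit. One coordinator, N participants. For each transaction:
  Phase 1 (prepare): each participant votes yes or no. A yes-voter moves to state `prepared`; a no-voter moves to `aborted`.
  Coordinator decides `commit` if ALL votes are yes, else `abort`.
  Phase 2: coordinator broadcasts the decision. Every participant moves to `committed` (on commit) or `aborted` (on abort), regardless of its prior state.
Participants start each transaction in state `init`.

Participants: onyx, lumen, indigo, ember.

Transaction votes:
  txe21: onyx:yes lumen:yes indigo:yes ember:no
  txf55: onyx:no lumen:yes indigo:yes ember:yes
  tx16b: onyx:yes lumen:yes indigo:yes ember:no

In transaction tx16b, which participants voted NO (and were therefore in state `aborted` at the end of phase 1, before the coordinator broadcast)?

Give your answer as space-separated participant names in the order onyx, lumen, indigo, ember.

Txn tx16b phase 1: onyx yes -> prepared; lumen yes -> prepared; indigo yes -> prepared; ember no -> aborted

Answer: ember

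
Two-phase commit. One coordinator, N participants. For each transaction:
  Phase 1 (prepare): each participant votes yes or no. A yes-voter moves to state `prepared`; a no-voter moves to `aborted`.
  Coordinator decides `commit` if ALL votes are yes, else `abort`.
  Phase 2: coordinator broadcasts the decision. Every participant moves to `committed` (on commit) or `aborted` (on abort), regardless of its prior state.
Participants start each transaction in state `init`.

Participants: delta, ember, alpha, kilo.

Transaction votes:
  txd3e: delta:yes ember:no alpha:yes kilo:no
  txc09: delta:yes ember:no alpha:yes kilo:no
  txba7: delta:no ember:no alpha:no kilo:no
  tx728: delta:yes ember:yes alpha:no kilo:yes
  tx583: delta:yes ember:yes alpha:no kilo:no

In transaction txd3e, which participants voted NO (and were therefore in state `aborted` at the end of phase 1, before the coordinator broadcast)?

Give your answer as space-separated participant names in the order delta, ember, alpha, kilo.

Answer: ember kilo

Derivation:
Txn txd3e phase 1: delta yes -> prepared; ember no -> aborted; alpha yes -> prepared; kilo no -> aborted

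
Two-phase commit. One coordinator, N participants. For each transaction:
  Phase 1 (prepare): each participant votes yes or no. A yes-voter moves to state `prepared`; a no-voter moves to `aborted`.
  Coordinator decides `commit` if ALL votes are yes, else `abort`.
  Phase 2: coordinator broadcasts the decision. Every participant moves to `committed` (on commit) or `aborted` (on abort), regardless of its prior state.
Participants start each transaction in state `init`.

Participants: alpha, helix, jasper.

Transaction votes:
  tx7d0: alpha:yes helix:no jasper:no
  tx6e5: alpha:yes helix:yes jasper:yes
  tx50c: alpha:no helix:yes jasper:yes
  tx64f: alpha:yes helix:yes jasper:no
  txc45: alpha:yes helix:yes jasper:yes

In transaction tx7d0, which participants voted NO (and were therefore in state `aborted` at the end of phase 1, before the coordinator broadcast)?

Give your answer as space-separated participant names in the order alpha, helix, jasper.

Answer: helix jasper

Derivation:
Txn tx7d0 phase 1: alpha yes -> prepared; helix no -> aborted; jasper no -> aborted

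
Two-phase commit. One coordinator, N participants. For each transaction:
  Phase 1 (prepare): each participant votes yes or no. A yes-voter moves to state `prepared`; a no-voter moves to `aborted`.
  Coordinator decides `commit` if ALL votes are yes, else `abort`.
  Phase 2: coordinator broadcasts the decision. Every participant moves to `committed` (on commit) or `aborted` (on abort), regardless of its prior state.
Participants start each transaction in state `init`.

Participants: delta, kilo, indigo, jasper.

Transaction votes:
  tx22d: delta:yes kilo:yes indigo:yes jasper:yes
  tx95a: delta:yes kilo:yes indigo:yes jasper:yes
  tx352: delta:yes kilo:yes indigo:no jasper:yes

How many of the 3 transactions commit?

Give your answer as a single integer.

tx22d: all yes -> commit (commits=1)
tx95a: all yes -> commit (commits=2)
tx352: no from indigo -> abort (commits=2)

Answer: 2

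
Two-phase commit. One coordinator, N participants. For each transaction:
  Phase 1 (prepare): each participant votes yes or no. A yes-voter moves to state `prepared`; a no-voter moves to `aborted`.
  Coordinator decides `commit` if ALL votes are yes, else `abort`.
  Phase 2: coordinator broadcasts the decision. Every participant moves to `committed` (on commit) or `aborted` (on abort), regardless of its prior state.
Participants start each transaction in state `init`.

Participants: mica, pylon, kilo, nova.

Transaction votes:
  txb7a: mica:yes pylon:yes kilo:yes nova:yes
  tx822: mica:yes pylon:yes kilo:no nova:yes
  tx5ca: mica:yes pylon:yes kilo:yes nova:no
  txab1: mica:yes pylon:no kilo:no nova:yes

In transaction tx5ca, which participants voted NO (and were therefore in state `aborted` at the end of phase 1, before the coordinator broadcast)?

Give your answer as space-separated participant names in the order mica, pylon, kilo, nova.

Txn tx5ca phase 1: mica yes -> prepared; pylon yes -> prepared; kilo yes -> prepared; nova no -> aborted

Answer: nova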